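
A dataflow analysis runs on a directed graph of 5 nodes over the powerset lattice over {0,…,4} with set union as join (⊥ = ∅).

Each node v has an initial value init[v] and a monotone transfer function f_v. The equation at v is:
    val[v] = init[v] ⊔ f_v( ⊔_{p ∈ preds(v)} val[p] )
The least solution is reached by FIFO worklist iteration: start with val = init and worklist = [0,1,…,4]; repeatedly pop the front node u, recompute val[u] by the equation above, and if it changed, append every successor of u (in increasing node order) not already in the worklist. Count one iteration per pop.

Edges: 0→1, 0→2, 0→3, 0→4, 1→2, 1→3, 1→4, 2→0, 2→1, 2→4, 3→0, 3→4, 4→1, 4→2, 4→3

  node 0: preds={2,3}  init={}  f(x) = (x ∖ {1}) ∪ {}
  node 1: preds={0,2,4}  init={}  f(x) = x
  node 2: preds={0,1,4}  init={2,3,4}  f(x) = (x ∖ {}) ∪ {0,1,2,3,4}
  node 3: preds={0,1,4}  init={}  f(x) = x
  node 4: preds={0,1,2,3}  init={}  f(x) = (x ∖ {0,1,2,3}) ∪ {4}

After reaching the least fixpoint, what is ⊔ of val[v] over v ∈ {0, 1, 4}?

{0,1,2,3,4}

Iteration log — 11 steps:
  step 1. node 0  ⊔preds={2,3,4}  new={2,3,4}  old={}  +wl: 
  step 2. node 1  ⊔preds={2,3,4}  new={2,3,4}  old={}  +wl: 
  step 3. node 2  ⊔preds={2,3,4}  new={0,1,2,3,4}  old={2,3,4}  +wl: 0,1
  step 4. node 3  ⊔preds={2,3,4}  new={2,3,4}  old={}  +wl: 
  step 5. node 4  ⊔preds={0,1,2,3,4}  new={4}  old={}  +wl: 2,3
  step 6. node 0  ⊔preds={0,1,2,3,4}  new={0,2,3,4}  old={2,3,4}  +wl: 4
  step 7. node 1  ⊔preds={0,1,2,3,4}  new={0,1,2,3,4}  old={2,3,4}  +wl: 
  step 8. node 2  ⊔preds={0,1,2,3,4}  new={0,1,2,3,4}  stable
  step 9. node 3  ⊔preds={0,1,2,3,4}  new={0,1,2,3,4}  old={2,3,4}  +wl: 0
  step 10. node 4  ⊔preds={0,1,2,3,4}  new={4}  stable
  step 11. node 0  ⊔preds={0,1,2,3,4}  new={0,2,3,4}  stable

Least fixpoint reached:
  node 0: {0,2,3,4}
  node 1: {0,1,2,3,4}
  node 2: {0,1,2,3,4}
  node 3: {0,1,2,3,4}
  node 4: {4}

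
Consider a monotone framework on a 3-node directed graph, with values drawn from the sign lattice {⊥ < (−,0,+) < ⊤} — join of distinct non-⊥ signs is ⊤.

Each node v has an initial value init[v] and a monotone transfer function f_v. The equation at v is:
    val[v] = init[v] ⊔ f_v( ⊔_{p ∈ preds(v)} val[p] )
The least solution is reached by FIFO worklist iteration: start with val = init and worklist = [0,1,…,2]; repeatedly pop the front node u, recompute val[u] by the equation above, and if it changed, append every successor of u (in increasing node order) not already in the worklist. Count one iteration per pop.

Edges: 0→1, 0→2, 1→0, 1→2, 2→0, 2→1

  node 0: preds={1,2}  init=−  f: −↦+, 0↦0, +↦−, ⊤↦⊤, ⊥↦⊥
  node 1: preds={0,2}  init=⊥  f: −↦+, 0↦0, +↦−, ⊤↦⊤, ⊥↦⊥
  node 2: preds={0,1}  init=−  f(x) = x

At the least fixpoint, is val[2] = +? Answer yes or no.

no

Worklist (5 pops):
  #1 pop 0: in=− → ⊤ (was −); enqueue []
  #2 pop 1: in=⊤ → ⊤ (was ⊥); enqueue [0]
  #3 pop 2: in=⊤ → ⊤ (was −); enqueue [1]
  #4 pop 0: in=⊤ → ⊤ (no change)
  #5 pop 1: in=⊤ → ⊤ (no change)

Fixpoint:
  val[0] = ⊤
  val[1] = ⊤
  val[2] = ⊤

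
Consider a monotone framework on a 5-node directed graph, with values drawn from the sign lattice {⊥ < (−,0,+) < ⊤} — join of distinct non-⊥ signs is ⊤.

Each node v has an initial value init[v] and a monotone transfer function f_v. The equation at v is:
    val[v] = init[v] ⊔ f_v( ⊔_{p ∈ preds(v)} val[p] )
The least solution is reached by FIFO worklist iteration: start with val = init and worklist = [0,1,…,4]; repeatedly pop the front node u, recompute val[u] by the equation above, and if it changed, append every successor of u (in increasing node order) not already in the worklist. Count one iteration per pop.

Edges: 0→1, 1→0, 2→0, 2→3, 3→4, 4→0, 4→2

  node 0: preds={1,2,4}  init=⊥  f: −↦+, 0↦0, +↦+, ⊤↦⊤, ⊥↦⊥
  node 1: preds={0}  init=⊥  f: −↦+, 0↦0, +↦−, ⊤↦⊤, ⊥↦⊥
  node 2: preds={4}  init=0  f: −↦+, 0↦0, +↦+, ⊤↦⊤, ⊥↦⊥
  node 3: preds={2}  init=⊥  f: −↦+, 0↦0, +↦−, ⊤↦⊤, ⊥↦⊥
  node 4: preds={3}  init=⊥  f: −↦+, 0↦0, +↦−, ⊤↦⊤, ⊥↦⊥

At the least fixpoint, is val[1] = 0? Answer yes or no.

Trace (7 dequeues):
  [1] u=0 | in 0 | out 0 | prev ⊥ | push {}
  [2] u=1 | in 0 | out 0 | prev ⊥ | push {0}
  [3] u=2 | in ⊥ | out 0 | ==
  [4] u=3 | in 0 | out 0 | prev ⊥ | push {}
  [5] u=4 | in 0 | out 0 | prev ⊥ | push {2}
  [6] u=0 | in 0 | out 0 | ==
  [7] u=2 | in 0 | out 0 | ==

Converged values:
  [0] 0
  [1] 0
  [2] 0
  [3] 0
  [4] 0

yes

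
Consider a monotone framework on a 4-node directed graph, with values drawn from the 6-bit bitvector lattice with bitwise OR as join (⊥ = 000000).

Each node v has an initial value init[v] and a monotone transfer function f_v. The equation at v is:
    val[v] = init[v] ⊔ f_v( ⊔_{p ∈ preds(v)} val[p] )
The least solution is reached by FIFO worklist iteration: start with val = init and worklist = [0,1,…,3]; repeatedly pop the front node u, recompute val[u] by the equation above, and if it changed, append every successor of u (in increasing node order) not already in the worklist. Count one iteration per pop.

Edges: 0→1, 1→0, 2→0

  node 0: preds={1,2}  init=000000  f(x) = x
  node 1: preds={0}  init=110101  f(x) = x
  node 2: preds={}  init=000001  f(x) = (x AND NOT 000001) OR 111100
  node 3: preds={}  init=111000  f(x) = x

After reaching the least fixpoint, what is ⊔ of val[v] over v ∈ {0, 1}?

111101

Iteration log — 7 steps:
  step 1. node 0  ⊔preds=110101  new=110101  old=000000  +wl: 
  step 2. node 1  ⊔preds=110101  new=110101  stable
  step 3. node 2  ⊔preds=000000  new=111101  old=000001  +wl: 0
  step 4. node 3  ⊔preds=000000  new=111000  stable
  step 5. node 0  ⊔preds=111101  new=111101  old=110101  +wl: 1
  step 6. node 1  ⊔preds=111101  new=111101  old=110101  +wl: 0
  step 7. node 0  ⊔preds=111101  new=111101  stable

Least fixpoint reached:
  node 0: 111101
  node 1: 111101
  node 2: 111101
  node 3: 111000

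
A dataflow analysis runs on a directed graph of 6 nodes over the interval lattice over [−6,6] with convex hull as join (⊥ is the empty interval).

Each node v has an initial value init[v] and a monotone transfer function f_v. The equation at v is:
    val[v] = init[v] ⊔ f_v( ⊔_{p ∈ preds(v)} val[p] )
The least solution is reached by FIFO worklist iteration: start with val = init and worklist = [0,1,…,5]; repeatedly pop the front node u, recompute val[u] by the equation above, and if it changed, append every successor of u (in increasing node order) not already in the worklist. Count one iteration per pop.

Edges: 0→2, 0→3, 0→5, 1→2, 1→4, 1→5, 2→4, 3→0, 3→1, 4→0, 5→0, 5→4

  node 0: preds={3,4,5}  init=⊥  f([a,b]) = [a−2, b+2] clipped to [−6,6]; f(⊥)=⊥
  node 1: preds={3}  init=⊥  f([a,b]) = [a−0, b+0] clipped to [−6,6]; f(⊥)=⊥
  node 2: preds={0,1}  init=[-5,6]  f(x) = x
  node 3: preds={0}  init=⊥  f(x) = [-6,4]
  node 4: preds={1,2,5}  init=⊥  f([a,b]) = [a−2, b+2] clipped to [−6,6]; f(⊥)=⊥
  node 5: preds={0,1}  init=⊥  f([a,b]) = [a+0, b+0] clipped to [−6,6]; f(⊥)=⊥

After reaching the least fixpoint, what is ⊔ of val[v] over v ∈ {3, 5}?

[-6,6]

Worklist (13 pops):
  #1 pop 0: in=⊥ → ⊥ (no change)
  #2 pop 1: in=⊥ → ⊥ (no change)
  #3 pop 2: in=⊥ → [-5,6] (no change)
  #4 pop 3: in=⊥ → [-6,4] (was ⊥); enqueue [0,1]
  #5 pop 4: in=[-5,6] → [-6,6] (was ⊥); enqueue []
  #6 pop 5: in=⊥ → ⊥ (no change)
  #7 pop 0: in=[-6,6] → [-6,6] (was ⊥); enqueue [2,3,5]
  #8 pop 1: in=[-6,4] → [-6,4] (was ⊥); enqueue [4]
  #9 pop 2: in=[-6,6] → [-6,6] (was [-5,6]); enqueue []
  #10 pop 3: in=[-6,6] → [-6,4] (no change)
  #11 pop 5: in=[-6,6] → [-6,6] (was ⊥); enqueue [0]
  #12 pop 4: in=[-6,6] → [-6,6] (no change)
  #13 pop 0: in=[-6,6] → [-6,6] (no change)

Fixpoint:
  val[0] = [-6,6]
  val[1] = [-6,4]
  val[2] = [-6,6]
  val[3] = [-6,4]
  val[4] = [-6,6]
  val[5] = [-6,6]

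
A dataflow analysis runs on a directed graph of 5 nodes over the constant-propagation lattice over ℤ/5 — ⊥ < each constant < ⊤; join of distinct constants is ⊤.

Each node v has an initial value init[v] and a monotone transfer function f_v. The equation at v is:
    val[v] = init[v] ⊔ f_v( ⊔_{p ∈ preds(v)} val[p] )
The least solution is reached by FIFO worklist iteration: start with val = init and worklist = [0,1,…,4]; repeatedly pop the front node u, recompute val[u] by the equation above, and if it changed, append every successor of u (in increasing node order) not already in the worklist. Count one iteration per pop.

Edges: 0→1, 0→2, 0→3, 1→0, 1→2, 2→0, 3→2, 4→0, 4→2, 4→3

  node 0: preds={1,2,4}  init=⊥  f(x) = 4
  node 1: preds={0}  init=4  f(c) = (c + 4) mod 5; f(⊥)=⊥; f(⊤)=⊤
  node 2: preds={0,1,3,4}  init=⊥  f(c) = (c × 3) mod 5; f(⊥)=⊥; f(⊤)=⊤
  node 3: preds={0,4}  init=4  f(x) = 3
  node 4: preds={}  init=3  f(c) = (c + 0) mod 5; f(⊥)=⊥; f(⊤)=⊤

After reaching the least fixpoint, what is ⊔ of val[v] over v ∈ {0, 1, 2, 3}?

⊤

Iteration log — 7 steps:
  step 1. node 0  ⊔preds=⊤  new=4  old=⊥  +wl: 
  step 2. node 1  ⊔preds=4  new=⊤  old=4  +wl: 0
  step 3. node 2  ⊔preds=⊤  new=⊤  old=⊥  +wl: 
  step 4. node 3  ⊔preds=⊤  new=⊤  old=4  +wl: 2
  step 5. node 4  ⊔preds=⊥  new=3  stable
  step 6. node 0  ⊔preds=⊤  new=4  stable
  step 7. node 2  ⊔preds=⊤  new=⊤  stable

Least fixpoint reached:
  node 0: 4
  node 1: ⊤
  node 2: ⊤
  node 3: ⊤
  node 4: 3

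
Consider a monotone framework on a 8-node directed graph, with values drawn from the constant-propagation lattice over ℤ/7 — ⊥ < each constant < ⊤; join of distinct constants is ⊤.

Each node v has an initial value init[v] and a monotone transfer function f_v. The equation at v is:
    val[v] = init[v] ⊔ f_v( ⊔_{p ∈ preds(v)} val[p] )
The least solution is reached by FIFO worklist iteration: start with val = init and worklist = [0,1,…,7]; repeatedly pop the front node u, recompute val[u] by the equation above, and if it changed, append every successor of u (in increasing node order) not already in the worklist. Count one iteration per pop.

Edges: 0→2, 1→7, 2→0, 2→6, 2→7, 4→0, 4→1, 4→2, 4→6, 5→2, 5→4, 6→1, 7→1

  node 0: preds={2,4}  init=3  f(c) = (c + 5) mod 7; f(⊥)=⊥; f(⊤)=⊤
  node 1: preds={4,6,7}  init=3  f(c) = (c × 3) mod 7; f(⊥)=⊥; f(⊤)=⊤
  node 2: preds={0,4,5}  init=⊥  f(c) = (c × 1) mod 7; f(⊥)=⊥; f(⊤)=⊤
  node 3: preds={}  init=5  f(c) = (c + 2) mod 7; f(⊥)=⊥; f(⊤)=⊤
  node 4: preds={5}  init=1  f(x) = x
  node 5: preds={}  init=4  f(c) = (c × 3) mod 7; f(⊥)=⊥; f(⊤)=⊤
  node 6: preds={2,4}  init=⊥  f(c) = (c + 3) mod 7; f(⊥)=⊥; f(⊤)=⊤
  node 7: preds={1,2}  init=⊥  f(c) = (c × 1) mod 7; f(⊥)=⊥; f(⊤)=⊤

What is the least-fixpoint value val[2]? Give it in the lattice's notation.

Trace (12 dequeues):
  [1] u=0 | in 1 | out ⊤ | prev 3 | push {}
  [2] u=1 | in 1 | out 3 | ==
  [3] u=2 | in ⊤ | out ⊤ | prev ⊥ | push {0}
  [4] u=3 | in ⊥ | out 5 | ==
  [5] u=4 | in 4 | out ⊤ | prev 1 | push {1,2}
  [6] u=5 | in ⊥ | out 4 | ==
  [7] u=6 | in ⊤ | out ⊤ | prev ⊥ | push {}
  [8] u=7 | in ⊤ | out ⊤ | prev ⊥ | push {}
  [9] u=0 | in ⊤ | out ⊤ | ==
  [10] u=1 | in ⊤ | out ⊤ | prev 3 | push {7}
  [11] u=2 | in ⊤ | out ⊤ | ==
  [12] u=7 | in ⊤ | out ⊤ | ==

Converged values:
  [0] ⊤
  [1] ⊤
  [2] ⊤
  [3] 5
  [4] ⊤
  [5] 4
  [6] ⊤
  [7] ⊤

⊤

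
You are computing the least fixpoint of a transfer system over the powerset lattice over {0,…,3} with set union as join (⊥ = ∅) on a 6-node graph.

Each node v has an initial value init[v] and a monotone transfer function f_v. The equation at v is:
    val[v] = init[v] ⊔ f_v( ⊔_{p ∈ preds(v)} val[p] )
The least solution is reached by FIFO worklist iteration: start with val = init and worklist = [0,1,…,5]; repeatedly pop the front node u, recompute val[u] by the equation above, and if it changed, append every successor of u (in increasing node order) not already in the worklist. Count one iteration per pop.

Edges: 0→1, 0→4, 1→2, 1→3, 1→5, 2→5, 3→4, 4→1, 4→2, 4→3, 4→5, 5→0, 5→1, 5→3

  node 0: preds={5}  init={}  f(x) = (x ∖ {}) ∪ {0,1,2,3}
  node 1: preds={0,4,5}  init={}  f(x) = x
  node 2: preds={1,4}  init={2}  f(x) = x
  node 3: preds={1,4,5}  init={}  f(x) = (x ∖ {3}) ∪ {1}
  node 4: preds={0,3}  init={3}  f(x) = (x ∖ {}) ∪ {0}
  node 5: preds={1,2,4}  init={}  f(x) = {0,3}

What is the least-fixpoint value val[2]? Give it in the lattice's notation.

Trace (10 dequeues):
  [1] u=0 | in {} | out {0,1,2,3} | prev {} | push {}
  [2] u=1 | in {0,1,2,3} | out {0,1,2,3} | prev {} | push {}
  [3] u=2 | in {0,1,2,3} | out {0,1,2,3} | prev {2} | push {}
  [4] u=3 | in {0,1,2,3} | out {0,1,2} | prev {} | push {}
  [5] u=4 | in {0,1,2,3} | out {0,1,2,3} | prev {3} | push {1,2,3}
  [6] u=5 | in {0,1,2,3} | out {0,3} | prev {} | push {0}
  [7] u=1 | in {0,1,2,3} | out {0,1,2,3} | ==
  [8] u=2 | in {0,1,2,3} | out {0,1,2,3} | ==
  [9] u=3 | in {0,1,2,3} | out {0,1,2} | ==
  [10] u=0 | in {0,3} | out {0,1,2,3} | ==

Converged values:
  [0] {0,1,2,3}
  [1] {0,1,2,3}
  [2] {0,1,2,3}
  [3] {0,1,2}
  [4] {0,1,2,3}
  [5] {0,3}

{0,1,2,3}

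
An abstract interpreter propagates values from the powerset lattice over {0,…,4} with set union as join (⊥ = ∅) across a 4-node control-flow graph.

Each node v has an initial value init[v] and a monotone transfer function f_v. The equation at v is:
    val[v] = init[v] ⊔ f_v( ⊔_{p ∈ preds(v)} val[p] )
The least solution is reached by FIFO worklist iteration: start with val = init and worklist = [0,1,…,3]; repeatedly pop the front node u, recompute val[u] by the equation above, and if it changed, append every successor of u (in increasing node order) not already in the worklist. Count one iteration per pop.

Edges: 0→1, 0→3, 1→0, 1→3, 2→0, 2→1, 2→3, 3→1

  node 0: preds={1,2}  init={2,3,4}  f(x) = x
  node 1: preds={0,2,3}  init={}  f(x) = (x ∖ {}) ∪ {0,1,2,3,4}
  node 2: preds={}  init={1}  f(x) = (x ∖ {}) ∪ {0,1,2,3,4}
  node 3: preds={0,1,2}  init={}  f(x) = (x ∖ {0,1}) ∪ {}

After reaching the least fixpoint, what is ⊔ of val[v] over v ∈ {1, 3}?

Iteration log — 7 steps:
  step 1. node 0  ⊔preds={1}  new={1,2,3,4}  old={2,3,4}  +wl: 
  step 2. node 1  ⊔preds={1,2,3,4}  new={0,1,2,3,4}  old={}  +wl: 0
  step 3. node 2  ⊔preds={}  new={0,1,2,3,4}  old={1}  +wl: 1
  step 4. node 3  ⊔preds={0,1,2,3,4}  new={2,3,4}  old={}  +wl: 
  step 5. node 0  ⊔preds={0,1,2,3,4}  new={0,1,2,3,4}  old={1,2,3,4}  +wl: 3
  step 6. node 1  ⊔preds={0,1,2,3,4}  new={0,1,2,3,4}  stable
  step 7. node 3  ⊔preds={0,1,2,3,4}  new={2,3,4}  stable

Least fixpoint reached:
  node 0: {0,1,2,3,4}
  node 1: {0,1,2,3,4}
  node 2: {0,1,2,3,4}
  node 3: {2,3,4}

{0,1,2,3,4}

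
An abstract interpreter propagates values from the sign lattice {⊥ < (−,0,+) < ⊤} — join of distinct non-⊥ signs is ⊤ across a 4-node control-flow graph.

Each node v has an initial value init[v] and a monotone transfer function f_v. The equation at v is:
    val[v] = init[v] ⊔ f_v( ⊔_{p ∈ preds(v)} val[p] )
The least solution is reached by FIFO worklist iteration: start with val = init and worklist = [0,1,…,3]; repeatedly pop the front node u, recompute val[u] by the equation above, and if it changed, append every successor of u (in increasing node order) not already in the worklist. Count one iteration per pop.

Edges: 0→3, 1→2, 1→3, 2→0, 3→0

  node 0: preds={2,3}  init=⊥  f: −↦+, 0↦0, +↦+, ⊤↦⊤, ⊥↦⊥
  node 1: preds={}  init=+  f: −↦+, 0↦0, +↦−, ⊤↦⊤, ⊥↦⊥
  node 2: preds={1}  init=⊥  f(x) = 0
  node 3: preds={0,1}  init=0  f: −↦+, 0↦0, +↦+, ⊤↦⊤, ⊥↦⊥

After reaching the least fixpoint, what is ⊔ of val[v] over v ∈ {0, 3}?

Worklist (6 pops):
  #1 pop 0: in=0 → 0 (was ⊥); enqueue []
  #2 pop 1: in=⊥ → + (no change)
  #3 pop 2: in=+ → 0 (was ⊥); enqueue [0]
  #4 pop 3: in=⊤ → ⊤ (was 0); enqueue []
  #5 pop 0: in=⊤ → ⊤ (was 0); enqueue [3]
  #6 pop 3: in=⊤ → ⊤ (no change)

Fixpoint:
  val[0] = ⊤
  val[1] = +
  val[2] = 0
  val[3] = ⊤

⊤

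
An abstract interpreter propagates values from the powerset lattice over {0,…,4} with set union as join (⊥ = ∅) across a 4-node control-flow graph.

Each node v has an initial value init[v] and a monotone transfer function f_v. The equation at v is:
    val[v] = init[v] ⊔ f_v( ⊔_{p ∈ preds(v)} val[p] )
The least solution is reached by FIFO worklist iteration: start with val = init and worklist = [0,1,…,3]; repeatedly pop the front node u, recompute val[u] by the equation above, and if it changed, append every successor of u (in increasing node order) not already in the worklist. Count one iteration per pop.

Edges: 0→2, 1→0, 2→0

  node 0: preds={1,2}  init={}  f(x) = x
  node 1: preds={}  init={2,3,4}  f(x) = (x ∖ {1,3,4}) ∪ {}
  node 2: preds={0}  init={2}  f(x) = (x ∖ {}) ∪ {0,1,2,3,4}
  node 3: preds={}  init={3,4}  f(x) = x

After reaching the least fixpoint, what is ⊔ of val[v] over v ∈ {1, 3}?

{2,3,4}

Iteration log — 6 steps:
  step 1. node 0  ⊔preds={2,3,4}  new={2,3,4}  old={}  +wl: 
  step 2. node 1  ⊔preds={}  new={2,3,4}  stable
  step 3. node 2  ⊔preds={2,3,4}  new={0,1,2,3,4}  old={2}  +wl: 0
  step 4. node 3  ⊔preds={}  new={3,4}  stable
  step 5. node 0  ⊔preds={0,1,2,3,4}  new={0,1,2,3,4}  old={2,3,4}  +wl: 2
  step 6. node 2  ⊔preds={0,1,2,3,4}  new={0,1,2,3,4}  stable

Least fixpoint reached:
  node 0: {0,1,2,3,4}
  node 1: {2,3,4}
  node 2: {0,1,2,3,4}
  node 3: {3,4}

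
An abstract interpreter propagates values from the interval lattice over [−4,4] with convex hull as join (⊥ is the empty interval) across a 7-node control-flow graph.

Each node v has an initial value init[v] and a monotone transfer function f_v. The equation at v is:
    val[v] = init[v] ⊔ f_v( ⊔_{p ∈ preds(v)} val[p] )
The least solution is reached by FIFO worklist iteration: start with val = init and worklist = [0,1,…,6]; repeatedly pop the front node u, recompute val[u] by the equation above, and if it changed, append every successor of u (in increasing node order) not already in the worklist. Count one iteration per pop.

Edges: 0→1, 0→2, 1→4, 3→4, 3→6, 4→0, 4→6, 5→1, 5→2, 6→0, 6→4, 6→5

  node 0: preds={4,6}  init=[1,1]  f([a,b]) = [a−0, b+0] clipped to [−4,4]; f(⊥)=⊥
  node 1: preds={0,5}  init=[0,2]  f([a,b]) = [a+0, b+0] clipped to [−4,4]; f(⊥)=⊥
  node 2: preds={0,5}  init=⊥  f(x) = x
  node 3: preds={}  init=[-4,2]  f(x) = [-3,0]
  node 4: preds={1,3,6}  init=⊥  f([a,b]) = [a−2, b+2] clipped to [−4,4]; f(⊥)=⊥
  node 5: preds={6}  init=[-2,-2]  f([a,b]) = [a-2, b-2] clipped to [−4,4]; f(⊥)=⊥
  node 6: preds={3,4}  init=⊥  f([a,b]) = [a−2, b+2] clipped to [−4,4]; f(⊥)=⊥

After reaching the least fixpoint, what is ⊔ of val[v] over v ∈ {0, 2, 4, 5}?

[-4,4]

Trace (13 dequeues):
  [1] u=0 | in ⊥ | out [1,1] | ==
  [2] u=1 | in [-2,1] | out [-2,2] | prev [0,2] | push {}
  [3] u=2 | in [-2,1] | out [-2,1] | prev ⊥ | push {}
  [4] u=3 | in ⊥ | out [-4,2] | ==
  [5] u=4 | in [-4,2] | out [-4,4] | prev ⊥ | push {0}
  [6] u=5 | in ⊥ | out [-2,-2] | ==
  [7] u=6 | in [-4,4] | out [-4,4] | prev ⊥ | push {4,5}
  [8] u=0 | in [-4,4] | out [-4,4] | prev [1,1] | push {1,2}
  [9] u=4 | in [-4,4] | out [-4,4] | ==
  [10] u=5 | in [-4,4] | out [-4,2] | prev [-2,-2] | push {}
  [11] u=1 | in [-4,4] | out [-4,4] | prev [-2,2] | push {4}
  [12] u=2 | in [-4,4] | out [-4,4] | prev [-2,1] | push {}
  [13] u=4 | in [-4,4] | out [-4,4] | ==

Converged values:
  [0] [-4,4]
  [1] [-4,4]
  [2] [-4,4]
  [3] [-4,2]
  [4] [-4,4]
  [5] [-4,2]
  [6] [-4,4]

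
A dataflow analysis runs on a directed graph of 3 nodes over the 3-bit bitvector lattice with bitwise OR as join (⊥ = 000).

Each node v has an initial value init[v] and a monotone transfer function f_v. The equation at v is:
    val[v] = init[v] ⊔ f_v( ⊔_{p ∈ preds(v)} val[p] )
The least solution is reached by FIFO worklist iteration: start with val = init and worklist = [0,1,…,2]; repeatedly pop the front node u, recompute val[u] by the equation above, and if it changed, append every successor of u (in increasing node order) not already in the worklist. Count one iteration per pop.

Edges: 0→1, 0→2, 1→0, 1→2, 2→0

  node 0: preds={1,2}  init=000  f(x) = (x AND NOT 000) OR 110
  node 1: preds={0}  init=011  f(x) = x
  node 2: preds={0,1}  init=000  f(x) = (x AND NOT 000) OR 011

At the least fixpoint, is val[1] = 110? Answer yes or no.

no

Iteration log — 4 steps:
  step 1. node 0  ⊔preds=011  new=111  old=000  +wl: 
  step 2. node 1  ⊔preds=111  new=111  old=011  +wl: 0
  step 3. node 2  ⊔preds=111  new=111  old=000  +wl: 
  step 4. node 0  ⊔preds=111  new=111  stable

Least fixpoint reached:
  node 0: 111
  node 1: 111
  node 2: 111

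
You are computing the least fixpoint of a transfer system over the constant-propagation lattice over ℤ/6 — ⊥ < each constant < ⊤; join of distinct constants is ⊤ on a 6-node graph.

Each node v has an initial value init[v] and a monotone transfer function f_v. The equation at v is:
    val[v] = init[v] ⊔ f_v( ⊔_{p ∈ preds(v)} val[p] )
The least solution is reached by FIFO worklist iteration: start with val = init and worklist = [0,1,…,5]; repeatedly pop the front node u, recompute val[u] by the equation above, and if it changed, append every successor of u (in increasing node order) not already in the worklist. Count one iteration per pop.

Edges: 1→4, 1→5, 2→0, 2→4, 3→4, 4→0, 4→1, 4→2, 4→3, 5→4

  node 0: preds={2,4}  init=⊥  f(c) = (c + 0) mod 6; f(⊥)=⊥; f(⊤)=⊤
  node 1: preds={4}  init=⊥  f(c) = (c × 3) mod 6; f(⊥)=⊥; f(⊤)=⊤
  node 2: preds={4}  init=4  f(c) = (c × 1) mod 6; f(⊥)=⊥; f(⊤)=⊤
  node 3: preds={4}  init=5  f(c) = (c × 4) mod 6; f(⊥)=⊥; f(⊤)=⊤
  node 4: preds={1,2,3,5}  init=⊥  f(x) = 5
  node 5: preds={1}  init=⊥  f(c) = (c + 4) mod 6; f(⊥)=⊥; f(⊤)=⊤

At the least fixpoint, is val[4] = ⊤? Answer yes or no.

no

Trace (14 dequeues):
  [1] u=0 | in 4 | out 4 | prev ⊥ | push {}
  [2] u=1 | in ⊥ | out ⊥ | ==
  [3] u=2 | in ⊥ | out 4 | ==
  [4] u=3 | in ⊥ | out 5 | ==
  [5] u=4 | in ⊤ | out 5 | prev ⊥ | push {0,1,2,3}
  [6] u=5 | in ⊥ | out ⊥ | ==
  [7] u=0 | in ⊤ | out ⊤ | prev 4 | push {}
  [8] u=1 | in 5 | out 3 | prev ⊥ | push {4,5}
  [9] u=2 | in 5 | out ⊤ | prev 4 | push {0}
  [10] u=3 | in 5 | out ⊤ | prev 5 | push {}
  [11] u=4 | in ⊤ | out 5 | ==
  [12] u=5 | in 3 | out 1 | prev ⊥ | push {4}
  [13] u=0 | in ⊤ | out ⊤ | ==
  [14] u=4 | in ⊤ | out 5 | ==

Converged values:
  [0] ⊤
  [1] 3
  [2] ⊤
  [3] ⊤
  [4] 5
  [5] 1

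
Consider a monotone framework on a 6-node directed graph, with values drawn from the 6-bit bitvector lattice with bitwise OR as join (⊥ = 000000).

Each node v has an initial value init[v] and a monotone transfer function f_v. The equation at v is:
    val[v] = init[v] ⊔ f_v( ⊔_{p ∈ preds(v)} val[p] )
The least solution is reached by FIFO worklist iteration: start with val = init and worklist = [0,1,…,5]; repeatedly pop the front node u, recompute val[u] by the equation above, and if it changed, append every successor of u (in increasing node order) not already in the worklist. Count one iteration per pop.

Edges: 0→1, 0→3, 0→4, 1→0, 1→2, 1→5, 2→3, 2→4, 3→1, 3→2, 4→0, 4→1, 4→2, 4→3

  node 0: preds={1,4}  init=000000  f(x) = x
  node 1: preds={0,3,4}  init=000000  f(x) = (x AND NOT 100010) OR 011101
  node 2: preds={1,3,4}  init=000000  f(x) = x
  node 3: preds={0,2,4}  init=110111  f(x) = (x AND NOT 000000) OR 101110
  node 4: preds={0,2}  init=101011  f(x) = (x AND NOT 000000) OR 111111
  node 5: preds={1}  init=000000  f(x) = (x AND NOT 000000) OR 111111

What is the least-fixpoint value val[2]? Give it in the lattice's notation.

Iteration log — 11 steps:
  step 1. node 0  ⊔preds=101011  new=101011  old=000000  +wl: 
  step 2. node 1  ⊔preds=111111  new=011101  old=000000  +wl: 0
  step 3. node 2  ⊔preds=111111  new=111111  old=000000  +wl: 
  step 4. node 3  ⊔preds=111111  new=111111  old=110111  +wl: 1,2
  step 5. node 4  ⊔preds=111111  new=111111  old=101011  +wl: 3
  step 6. node 5  ⊔preds=011101  new=111111  old=000000  +wl: 
  step 7. node 0  ⊔preds=111111  new=111111  old=101011  +wl: 4
  step 8. node 1  ⊔preds=111111  new=011101  stable
  step 9. node 2  ⊔preds=111111  new=111111  stable
  step 10. node 3  ⊔preds=111111  new=111111  stable
  step 11. node 4  ⊔preds=111111  new=111111  stable

Least fixpoint reached:
  node 0: 111111
  node 1: 011101
  node 2: 111111
  node 3: 111111
  node 4: 111111
  node 5: 111111

111111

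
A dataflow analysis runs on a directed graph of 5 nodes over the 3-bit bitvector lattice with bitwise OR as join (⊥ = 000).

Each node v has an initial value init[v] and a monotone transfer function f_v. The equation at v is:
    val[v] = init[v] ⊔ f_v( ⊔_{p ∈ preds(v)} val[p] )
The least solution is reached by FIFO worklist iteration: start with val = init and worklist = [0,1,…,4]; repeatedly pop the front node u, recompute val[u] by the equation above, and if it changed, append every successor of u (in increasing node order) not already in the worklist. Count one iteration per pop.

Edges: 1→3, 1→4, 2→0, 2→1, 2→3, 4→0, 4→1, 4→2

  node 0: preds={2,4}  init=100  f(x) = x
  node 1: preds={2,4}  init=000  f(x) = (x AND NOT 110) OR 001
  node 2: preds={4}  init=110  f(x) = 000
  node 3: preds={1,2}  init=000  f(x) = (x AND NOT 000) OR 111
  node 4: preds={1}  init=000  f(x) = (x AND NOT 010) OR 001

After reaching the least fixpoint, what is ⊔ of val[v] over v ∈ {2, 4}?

111

Iteration log — 8 steps:
  step 1. node 0  ⊔preds=110  new=110  old=100  +wl: 
  step 2. node 1  ⊔preds=110  new=001  old=000  +wl: 
  step 3. node 2  ⊔preds=000  new=110  stable
  step 4. node 3  ⊔preds=111  new=111  old=000  +wl: 
  step 5. node 4  ⊔preds=001  new=001  old=000  +wl: 0,1,2
  step 6. node 0  ⊔preds=111  new=111  old=110  +wl: 
  step 7. node 1  ⊔preds=111  new=001  stable
  step 8. node 2  ⊔preds=001  new=110  stable

Least fixpoint reached:
  node 0: 111
  node 1: 001
  node 2: 110
  node 3: 111
  node 4: 001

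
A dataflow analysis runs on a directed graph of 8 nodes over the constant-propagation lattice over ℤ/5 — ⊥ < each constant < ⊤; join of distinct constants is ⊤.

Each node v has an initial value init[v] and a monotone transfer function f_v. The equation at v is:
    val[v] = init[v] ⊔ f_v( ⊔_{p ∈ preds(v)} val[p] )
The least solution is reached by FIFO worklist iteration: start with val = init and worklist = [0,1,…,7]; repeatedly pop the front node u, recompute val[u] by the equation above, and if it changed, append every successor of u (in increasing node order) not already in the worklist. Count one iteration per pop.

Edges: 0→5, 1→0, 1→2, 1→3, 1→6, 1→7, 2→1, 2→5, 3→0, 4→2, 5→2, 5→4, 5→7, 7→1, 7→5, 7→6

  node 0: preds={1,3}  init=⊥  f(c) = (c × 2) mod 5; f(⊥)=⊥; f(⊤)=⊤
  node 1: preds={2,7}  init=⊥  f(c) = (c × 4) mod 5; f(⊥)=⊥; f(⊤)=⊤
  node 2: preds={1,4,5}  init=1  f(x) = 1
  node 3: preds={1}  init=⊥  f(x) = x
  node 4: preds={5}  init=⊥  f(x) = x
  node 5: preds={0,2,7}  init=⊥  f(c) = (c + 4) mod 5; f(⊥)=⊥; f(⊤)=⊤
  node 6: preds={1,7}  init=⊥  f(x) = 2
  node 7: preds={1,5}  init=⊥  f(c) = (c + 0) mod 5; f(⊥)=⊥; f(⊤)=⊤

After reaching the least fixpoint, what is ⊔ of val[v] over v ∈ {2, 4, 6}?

⊤

Iteration log — 22 steps:
  step 1. node 0  ⊔preds=⊥  new=⊥  stable
  step 2. node 1  ⊔preds=1  new=4  old=⊥  +wl: 0
  step 3. node 2  ⊔preds=4  new=1  stable
  step 4. node 3  ⊔preds=4  new=4  old=⊥  +wl: 
  step 5. node 4  ⊔preds=⊥  new=⊥  stable
  step 6. node 5  ⊔preds=1  new=0  old=⊥  +wl: 2,4
  step 7. node 6  ⊔preds=4  new=2  old=⊥  +wl: 
  step 8. node 7  ⊔preds=⊤  new=⊤  old=⊥  +wl: 1,5,6
  step 9. node 0  ⊔preds=4  new=3  old=⊥  +wl: 
  step 10. node 2  ⊔preds=⊤  new=1  stable
  step 11. node 4  ⊔preds=0  new=0  old=⊥  +wl: 2
  step 12. node 1  ⊔preds=⊤  new=⊤  old=4  +wl: 0,3,7
  step 13. node 5  ⊔preds=⊤  new=⊤  old=0  +wl: 4
  step 14. node 6  ⊔preds=⊤  new=2  stable
  step 15. node 2  ⊔preds=⊤  new=1  stable
  step 16. node 0  ⊔preds=⊤  new=⊤  old=3  +wl: 5
  step 17. node 3  ⊔preds=⊤  new=⊤  old=4  +wl: 0
  step 18. node 7  ⊔preds=⊤  new=⊤  stable
  step 19. node 4  ⊔preds=⊤  new=⊤  old=0  +wl: 2
  step 20. node 5  ⊔preds=⊤  new=⊤  stable
  step 21. node 0  ⊔preds=⊤  new=⊤  stable
  step 22. node 2  ⊔preds=⊤  new=1  stable

Least fixpoint reached:
  node 0: ⊤
  node 1: ⊤
  node 2: 1
  node 3: ⊤
  node 4: ⊤
  node 5: ⊤
  node 6: 2
  node 7: ⊤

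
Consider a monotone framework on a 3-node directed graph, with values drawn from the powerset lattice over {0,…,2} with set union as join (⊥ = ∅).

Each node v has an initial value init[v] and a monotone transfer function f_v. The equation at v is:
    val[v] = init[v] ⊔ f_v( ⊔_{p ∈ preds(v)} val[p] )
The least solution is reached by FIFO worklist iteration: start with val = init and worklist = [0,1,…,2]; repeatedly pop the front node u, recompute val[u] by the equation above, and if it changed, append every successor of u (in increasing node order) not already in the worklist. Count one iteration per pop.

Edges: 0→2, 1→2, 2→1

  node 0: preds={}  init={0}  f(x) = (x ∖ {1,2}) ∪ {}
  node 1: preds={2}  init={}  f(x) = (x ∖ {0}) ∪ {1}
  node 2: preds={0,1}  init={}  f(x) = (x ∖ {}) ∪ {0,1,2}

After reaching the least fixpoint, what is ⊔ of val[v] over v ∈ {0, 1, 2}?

Iteration log — 5 steps:
  step 1. node 0  ⊔preds={}  new={0}  stable
  step 2. node 1  ⊔preds={}  new={1}  old={}  +wl: 
  step 3. node 2  ⊔preds={0,1}  new={0,1,2}  old={}  +wl: 1
  step 4. node 1  ⊔preds={0,1,2}  new={1,2}  old={1}  +wl: 2
  step 5. node 2  ⊔preds={0,1,2}  new={0,1,2}  stable

Least fixpoint reached:
  node 0: {0}
  node 1: {1,2}
  node 2: {0,1,2}

{0,1,2}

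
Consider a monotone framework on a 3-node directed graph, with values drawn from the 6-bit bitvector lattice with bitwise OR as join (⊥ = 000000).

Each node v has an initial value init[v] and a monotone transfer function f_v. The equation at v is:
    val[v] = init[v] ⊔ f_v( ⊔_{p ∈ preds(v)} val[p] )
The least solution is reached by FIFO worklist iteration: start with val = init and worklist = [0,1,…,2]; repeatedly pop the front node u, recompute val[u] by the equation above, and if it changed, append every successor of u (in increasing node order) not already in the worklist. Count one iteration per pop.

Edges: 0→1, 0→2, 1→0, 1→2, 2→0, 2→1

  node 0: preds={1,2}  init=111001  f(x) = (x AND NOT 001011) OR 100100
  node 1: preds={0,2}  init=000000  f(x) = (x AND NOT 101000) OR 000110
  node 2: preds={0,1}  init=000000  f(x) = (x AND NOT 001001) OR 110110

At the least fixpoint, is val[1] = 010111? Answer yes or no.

Worklist (5 pops):
  #1 pop 0: in=000000 → 111101 (was 111001); enqueue []
  #2 pop 1: in=111101 → 010111 (was 000000); enqueue [0]
  #3 pop 2: in=111111 → 110110 (was 000000); enqueue [1]
  #4 pop 0: in=110111 → 111101 (no change)
  #5 pop 1: in=111111 → 010111 (no change)

Fixpoint:
  val[0] = 111101
  val[1] = 010111
  val[2] = 110110

yes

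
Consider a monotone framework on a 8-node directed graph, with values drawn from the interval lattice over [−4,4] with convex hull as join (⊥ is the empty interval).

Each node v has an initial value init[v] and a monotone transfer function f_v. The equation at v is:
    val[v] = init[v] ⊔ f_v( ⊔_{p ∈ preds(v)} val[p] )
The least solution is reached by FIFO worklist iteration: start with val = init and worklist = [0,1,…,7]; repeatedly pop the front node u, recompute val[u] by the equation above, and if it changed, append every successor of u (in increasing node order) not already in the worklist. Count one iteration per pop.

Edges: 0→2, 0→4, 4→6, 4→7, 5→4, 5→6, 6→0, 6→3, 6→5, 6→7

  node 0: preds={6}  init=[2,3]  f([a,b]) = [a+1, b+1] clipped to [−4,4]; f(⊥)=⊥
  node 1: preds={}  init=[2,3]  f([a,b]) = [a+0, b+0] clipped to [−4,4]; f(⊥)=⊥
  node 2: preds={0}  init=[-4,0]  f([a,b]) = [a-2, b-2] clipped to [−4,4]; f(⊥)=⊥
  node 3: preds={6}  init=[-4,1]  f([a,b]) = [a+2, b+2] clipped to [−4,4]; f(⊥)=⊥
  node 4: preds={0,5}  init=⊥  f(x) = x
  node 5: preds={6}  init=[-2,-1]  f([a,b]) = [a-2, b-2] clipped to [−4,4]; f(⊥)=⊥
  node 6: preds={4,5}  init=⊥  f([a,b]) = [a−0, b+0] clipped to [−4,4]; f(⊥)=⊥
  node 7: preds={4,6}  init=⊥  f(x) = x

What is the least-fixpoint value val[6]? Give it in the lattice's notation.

Iteration log — 21 steps:
  step 1. node 0  ⊔preds=⊥  new=[2,3]  stable
  step 2. node 1  ⊔preds=⊥  new=[2,3]  stable
  step 3. node 2  ⊔preds=[2,3]  new=[-4,1]  old=[-4,0]  +wl: 
  step 4. node 3  ⊔preds=⊥  new=[-4,1]  stable
  step 5. node 4  ⊔preds=[-2,3]  new=[-2,3]  old=⊥  +wl: 
  step 6. node 5  ⊔preds=⊥  new=[-2,-1]  stable
  step 7. node 6  ⊔preds=[-2,3]  new=[-2,3]  old=⊥  +wl: 0,3,5
  step 8. node 7  ⊔preds=[-2,3]  new=[-2,3]  old=⊥  +wl: 
  step 9. node 0  ⊔preds=[-2,3]  new=[-1,4]  old=[2,3]  +wl: 2,4
  step 10. node 3  ⊔preds=[-2,3]  new=[-4,4]  old=[-4,1]  +wl: 
  step 11. node 5  ⊔preds=[-2,3]  new=[-4,1]  old=[-2,-1]  +wl: 6
  step 12. node 2  ⊔preds=[-1,4]  new=[-4,2]  old=[-4,1]  +wl: 
  step 13. node 4  ⊔preds=[-4,4]  new=[-4,4]  old=[-2,3]  +wl: 7
  step 14. node 6  ⊔preds=[-4,4]  new=[-4,4]  old=[-2,3]  +wl: 0,3,5
  step 15. node 7  ⊔preds=[-4,4]  new=[-4,4]  old=[-2,3]  +wl: 
  step 16. node 0  ⊔preds=[-4,4]  new=[-3,4]  old=[-1,4]  +wl: 2,4
  step 17. node 3  ⊔preds=[-4,4]  new=[-4,4]  stable
  step 18. node 5  ⊔preds=[-4,4]  new=[-4,2]  old=[-4,1]  +wl: 6
  step 19. node 2  ⊔preds=[-3,4]  new=[-4,2]  stable
  step 20. node 4  ⊔preds=[-4,4]  new=[-4,4]  stable
  step 21. node 6  ⊔preds=[-4,4]  new=[-4,4]  stable

Least fixpoint reached:
  node 0: [-3,4]
  node 1: [2,3]
  node 2: [-4,2]
  node 3: [-4,4]
  node 4: [-4,4]
  node 5: [-4,2]
  node 6: [-4,4]
  node 7: [-4,4]

[-4,4]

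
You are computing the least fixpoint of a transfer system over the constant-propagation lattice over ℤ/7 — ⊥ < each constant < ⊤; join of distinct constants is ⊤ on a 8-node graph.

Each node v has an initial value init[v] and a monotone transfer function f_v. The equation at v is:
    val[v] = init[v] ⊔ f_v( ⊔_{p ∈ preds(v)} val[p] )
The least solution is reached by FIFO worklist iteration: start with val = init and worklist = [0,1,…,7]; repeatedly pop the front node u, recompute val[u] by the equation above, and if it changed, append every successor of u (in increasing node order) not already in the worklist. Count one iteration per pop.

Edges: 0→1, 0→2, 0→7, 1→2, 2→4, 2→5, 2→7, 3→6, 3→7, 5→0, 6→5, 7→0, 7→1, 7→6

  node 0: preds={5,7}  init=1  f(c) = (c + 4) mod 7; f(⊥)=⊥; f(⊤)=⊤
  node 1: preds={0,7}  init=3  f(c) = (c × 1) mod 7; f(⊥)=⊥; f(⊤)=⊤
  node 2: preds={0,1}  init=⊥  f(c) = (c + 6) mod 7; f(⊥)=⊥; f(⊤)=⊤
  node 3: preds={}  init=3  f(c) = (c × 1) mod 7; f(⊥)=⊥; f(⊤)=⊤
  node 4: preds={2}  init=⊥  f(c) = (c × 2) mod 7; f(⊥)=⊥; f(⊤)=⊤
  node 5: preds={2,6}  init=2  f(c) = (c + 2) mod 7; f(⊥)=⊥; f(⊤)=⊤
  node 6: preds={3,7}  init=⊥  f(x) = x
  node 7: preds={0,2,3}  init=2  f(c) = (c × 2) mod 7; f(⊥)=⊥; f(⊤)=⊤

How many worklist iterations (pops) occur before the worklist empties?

Trace (12 dequeues):
  [1] u=0 | in 2 | out ⊤ | prev 1 | push {}
  [2] u=1 | in ⊤ | out ⊤ | prev 3 | push {}
  [3] u=2 | in ⊤ | out ⊤ | prev ⊥ | push {}
  [4] u=3 | in ⊥ | out 3 | ==
  [5] u=4 | in ⊤ | out ⊤ | prev ⊥ | push {}
  [6] u=5 | in ⊤ | out ⊤ | prev 2 | push {0}
  [7] u=6 | in ⊤ | out ⊤ | prev ⊥ | push {5}
  [8] u=7 | in ⊤ | out ⊤ | prev 2 | push {1,6}
  [9] u=0 | in ⊤ | out ⊤ | ==
  [10] u=5 | in ⊤ | out ⊤ | ==
  [11] u=1 | in ⊤ | out ⊤ | ==
  [12] u=6 | in ⊤ | out ⊤ | ==

Converged values:
  [0] ⊤
  [1] ⊤
  [2] ⊤
  [3] 3
  [4] ⊤
  [5] ⊤
  [6] ⊤
  [7] ⊤

12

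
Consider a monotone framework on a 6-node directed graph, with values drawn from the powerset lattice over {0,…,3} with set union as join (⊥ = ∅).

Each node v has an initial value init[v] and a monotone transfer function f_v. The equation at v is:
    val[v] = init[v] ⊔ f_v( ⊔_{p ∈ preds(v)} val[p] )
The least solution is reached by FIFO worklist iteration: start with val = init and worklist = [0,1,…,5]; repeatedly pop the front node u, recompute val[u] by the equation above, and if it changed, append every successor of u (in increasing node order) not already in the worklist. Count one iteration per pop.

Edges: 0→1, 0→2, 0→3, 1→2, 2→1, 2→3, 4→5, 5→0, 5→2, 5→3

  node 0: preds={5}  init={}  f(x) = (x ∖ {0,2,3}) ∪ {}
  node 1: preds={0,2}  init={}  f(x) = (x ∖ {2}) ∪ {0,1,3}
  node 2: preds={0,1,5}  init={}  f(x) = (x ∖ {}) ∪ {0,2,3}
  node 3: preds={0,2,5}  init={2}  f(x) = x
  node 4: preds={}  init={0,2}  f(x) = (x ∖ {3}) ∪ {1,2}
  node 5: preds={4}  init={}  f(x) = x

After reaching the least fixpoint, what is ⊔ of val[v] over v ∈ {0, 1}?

{0,1,3}

Trace (11 dequeues):
  [1] u=0 | in {} | out {} | ==
  [2] u=1 | in {} | out {0,1,3} | prev {} | push {}
  [3] u=2 | in {0,1,3} | out {0,1,2,3} | prev {} | push {1}
  [4] u=3 | in {0,1,2,3} | out {0,1,2,3} | prev {2} | push {}
  [5] u=4 | in {} | out {0,1,2} | prev {0,2} | push {}
  [6] u=5 | in {0,1,2} | out {0,1,2} | prev {} | push {0,2,3}
  [7] u=1 | in {0,1,2,3} | out {0,1,3} | ==
  [8] u=0 | in {0,1,2} | out {1} | prev {} | push {1}
  [9] u=2 | in {0,1,2,3} | out {0,1,2,3} | ==
  [10] u=3 | in {0,1,2,3} | out {0,1,2,3} | ==
  [11] u=1 | in {0,1,2,3} | out {0,1,3} | ==

Converged values:
  [0] {1}
  [1] {0,1,3}
  [2] {0,1,2,3}
  [3] {0,1,2,3}
  [4] {0,1,2}
  [5] {0,1,2}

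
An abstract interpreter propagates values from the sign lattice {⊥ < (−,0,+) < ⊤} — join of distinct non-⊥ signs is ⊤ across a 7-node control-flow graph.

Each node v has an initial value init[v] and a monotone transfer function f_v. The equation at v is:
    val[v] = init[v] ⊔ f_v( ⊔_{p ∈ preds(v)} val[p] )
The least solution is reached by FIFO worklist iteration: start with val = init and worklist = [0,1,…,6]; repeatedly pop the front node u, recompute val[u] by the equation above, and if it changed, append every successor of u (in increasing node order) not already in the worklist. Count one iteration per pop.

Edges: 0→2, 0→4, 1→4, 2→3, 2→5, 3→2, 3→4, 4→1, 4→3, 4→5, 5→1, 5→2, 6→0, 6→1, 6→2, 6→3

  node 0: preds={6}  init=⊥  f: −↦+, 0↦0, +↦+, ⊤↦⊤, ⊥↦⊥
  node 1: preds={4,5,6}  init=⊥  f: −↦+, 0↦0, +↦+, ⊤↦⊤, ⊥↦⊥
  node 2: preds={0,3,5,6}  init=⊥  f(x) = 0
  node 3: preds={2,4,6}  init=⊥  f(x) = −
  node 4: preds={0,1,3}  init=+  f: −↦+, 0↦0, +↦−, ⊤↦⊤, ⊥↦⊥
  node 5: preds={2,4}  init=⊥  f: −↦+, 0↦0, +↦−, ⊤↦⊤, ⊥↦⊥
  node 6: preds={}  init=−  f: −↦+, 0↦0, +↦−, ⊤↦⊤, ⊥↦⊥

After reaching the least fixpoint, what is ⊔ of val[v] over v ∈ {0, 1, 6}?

Iteration log — 10 steps:
  step 1. node 0  ⊔preds=−  new=+  old=⊥  +wl: 
  step 2. node 1  ⊔preds=⊤  new=⊤  old=⊥  +wl: 
  step 3. node 2  ⊔preds=⊤  new=0  old=⊥  +wl: 
  step 4. node 3  ⊔preds=⊤  new=−  old=⊥  +wl: 2
  step 5. node 4  ⊔preds=⊤  new=⊤  old=+  +wl: 1,3
  step 6. node 5  ⊔preds=⊤  new=⊤  old=⊥  +wl: 
  step 7. node 6  ⊔preds=⊥  new=−  stable
  step 8. node 2  ⊔preds=⊤  new=0  stable
  step 9. node 1  ⊔preds=⊤  new=⊤  stable
  step 10. node 3  ⊔preds=⊤  new=−  stable

Least fixpoint reached:
  node 0: +
  node 1: ⊤
  node 2: 0
  node 3: −
  node 4: ⊤
  node 5: ⊤
  node 6: −

⊤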